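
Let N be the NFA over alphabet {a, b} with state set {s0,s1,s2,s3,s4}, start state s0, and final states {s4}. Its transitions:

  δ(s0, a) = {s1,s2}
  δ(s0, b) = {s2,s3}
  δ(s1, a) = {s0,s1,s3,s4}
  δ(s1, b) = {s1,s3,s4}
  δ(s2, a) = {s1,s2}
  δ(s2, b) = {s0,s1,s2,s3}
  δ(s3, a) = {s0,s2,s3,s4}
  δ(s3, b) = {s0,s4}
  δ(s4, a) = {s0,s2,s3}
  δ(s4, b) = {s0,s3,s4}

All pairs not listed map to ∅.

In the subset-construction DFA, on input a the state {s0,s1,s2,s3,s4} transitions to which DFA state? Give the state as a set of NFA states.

δ(s0,a) = {s1,s2}; δ(s1,a) = {s0,s1,s3,s4}; δ(s2,a) = {s1,s2}; δ(s3,a) = {s0,s2,s3,s4}; δ(s4,a) = {s0,s2,s3}.
Union: {s0,s1,s2,s3,s4}.

{s0,s1,s2,s3,s4}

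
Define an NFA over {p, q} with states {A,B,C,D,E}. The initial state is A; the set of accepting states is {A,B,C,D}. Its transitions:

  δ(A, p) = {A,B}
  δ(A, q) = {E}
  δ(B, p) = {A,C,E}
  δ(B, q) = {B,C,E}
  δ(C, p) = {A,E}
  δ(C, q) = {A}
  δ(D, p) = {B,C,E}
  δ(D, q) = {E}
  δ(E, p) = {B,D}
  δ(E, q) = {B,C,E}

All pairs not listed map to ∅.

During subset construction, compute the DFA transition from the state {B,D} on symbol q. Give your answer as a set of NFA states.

δ(B,q) = {B,C,E}; δ(D,q) = {E}.
Union: {B,C,E}.

{B,C,E}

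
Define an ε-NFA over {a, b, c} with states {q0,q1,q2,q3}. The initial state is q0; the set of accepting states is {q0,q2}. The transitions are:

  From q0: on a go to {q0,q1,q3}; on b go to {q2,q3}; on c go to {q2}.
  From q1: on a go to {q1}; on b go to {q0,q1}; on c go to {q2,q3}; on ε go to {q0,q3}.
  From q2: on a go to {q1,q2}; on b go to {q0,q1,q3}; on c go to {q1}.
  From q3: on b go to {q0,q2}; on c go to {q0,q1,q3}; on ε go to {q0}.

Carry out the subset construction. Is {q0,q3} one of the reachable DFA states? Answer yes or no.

no

Start state of the DFA: {q0} (ε-closure of the NFA start).
{q0} --a--> {q0,q1,q3}  [new]
{q0} --b--> {q0,q2,q3}  [new]
{q0} --c--> {q2}  [new]
{q0,q1,q3} --a--> {q0,q1,q3}  [seen]
{q0,q1,q3} --b--> {q0,q1,q2,q3}  [new]
{q0,q1,q3} --c--> {q0,q1,q2,q3}  [seen]
{q0,q2,q3} --a--> {q0,q1,q2,q3}  [seen]
{q0,q2,q3} --b--> {q0,q1,q2,q3}  [seen]
{q0,q2,q3} --c--> {q0,q1,q2,q3}  [seen]
{q2} --a--> {q0,q1,q2,q3}  [seen]
{q2} --b--> {q0,q1,q3}  [seen]
{q2} --c--> {q0,q1,q3}  [seen]
{q0,q1,q2,q3} --a--> {q0,q1,q2,q3}  [seen]
{q0,q1,q2,q3} --b--> {q0,q1,q2,q3}  [seen]
{q0,q1,q2,q3} --c--> {q0,q1,q2,q3}  [seen]
Reachable DFA states: {q0}, {q0,q1,q3}, {q0,q2,q3}, {q2}, {q0,q1,q2,q3}.
{q0,q3} is not among them.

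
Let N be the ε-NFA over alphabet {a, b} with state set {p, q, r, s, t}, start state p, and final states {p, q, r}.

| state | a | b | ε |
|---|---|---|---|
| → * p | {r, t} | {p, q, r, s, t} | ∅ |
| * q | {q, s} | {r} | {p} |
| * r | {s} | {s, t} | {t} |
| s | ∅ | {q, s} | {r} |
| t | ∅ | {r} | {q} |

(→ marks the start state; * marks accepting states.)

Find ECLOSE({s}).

{p, q, r, s, t}

Begin with {s}.
s →ε {r}; add r.
r →ε {t}; add t.
t →ε {q}; add q.
q →ε {p}; add p.
ε-closure = {p, q, r, s, t}.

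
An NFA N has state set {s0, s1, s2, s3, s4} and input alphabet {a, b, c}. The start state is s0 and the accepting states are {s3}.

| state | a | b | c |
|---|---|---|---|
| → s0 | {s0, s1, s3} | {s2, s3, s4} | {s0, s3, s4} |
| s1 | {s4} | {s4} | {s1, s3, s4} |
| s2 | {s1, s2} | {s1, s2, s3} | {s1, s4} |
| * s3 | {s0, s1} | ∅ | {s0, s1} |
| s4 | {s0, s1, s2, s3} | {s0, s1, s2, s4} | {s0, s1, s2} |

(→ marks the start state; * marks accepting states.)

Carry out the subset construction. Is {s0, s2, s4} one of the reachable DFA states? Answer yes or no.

no

Start state of the DFA: {s0}.
{s0} --a--> {s0, s1, s3}  [new]
{s0} --b--> {s2, s3, s4}  [new]
{s0} --c--> {s0, s3, s4}  [new]
{s0, s1, s3} --a--> {s0, s1, s3, s4}  [new]
{s0, s1, s3} --b--> {s2, s3, s4}  [seen]
{s0, s1, s3} --c--> {s0, s1, s3, s4}  [seen]
{s2, s3, s4} --a--> {s0, s1, s2, s3}  [new]
{s2, s3, s4} --b--> {s0, s1, s2, s3, s4}  [new]
{s2, s3, s4} --c--> {s0, s1, s2, s4}  [new]
{s0, s3, s4} --a--> {s0, s1, s2, s3}  [seen]
{s0, s3, s4} --b--> {s0, s1, s2, s3, s4}  [seen]
{s0, s3, s4} --c--> {s0, s1, s2, s3, s4}  [seen]
{s0, s1, s3, s4} --a--> {s0, s1, s2, s3, s4}  [seen]
{s0, s1, s3, s4} --b--> {s0, s1, s2, s3, s4}  [seen]
{s0, s1, s3, s4} --c--> {s0, s1, s2, s3, s4}  [seen]
{s0, s1, s2, s3} --a--> {s0, s1, s2, s3, s4}  [seen]
{s0, s1, s2, s3} --b--> {s1, s2, s3, s4}  [new]
{s0, s1, s2, s3} --c--> {s0, s1, s3, s4}  [seen]
{s0, s1, s2, s3, s4} --a--> {s0, s1, s2, s3, s4}  [seen]
{s0, s1, s2, s3, s4} --b--> {s0, s1, s2, s3, s4}  [seen]
{s0, s1, s2, s3, s4} --c--> {s0, s1, s2, s3, s4}  [seen]
{s0, s1, s2, s4} --a--> {s0, s1, s2, s3, s4}  [seen]
{s0, s1, s2, s4} --b--> {s0, s1, s2, s3, s4}  [seen]
{s0, s1, s2, s4} --c--> {s0, s1, s2, s3, s4}  [seen]
{s1, s2, s3, s4} --a--> {s0, s1, s2, s3, s4}  [seen]
{s1, s2, s3, s4} --b--> {s0, s1, s2, s3, s4}  [seen]
{s1, s2, s3, s4} --c--> {s0, s1, s2, s3, s4}  [seen]
Reachable DFA states: {s0}, {s0, s1, s3}, {s2, s3, s4}, {s0, s3, s4}, {s0, s1, s3, s4}, {s0, s1, s2, s3}, {s0, s1, s2, s3, s4}, {s0, s1, s2, s4}, {s1, s2, s3, s4}.
{s0, s2, s4} is not among them.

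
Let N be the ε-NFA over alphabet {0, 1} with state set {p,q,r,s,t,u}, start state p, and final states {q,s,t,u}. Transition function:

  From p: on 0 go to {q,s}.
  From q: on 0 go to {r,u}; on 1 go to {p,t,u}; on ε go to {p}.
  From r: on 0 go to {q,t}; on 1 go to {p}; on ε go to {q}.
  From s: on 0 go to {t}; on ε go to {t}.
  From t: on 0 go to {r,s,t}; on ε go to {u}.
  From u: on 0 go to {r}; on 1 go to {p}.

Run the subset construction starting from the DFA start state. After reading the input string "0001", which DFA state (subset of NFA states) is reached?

{p,t,u}

Start: {p}.
δ(p,0) = {q,s}.
Union: {q,s}.
ε-closure gives {p,q,s,t,u}.
After 0: {p,q,s,t,u}.
δ(p,0) = {q,s}; δ(q,0) = {r,u}; δ(s,0) = {t}; δ(t,0) = {r,s,t}; δ(u,0) = {r}.
Union: {q,r,s,t,u}.
ε-closure gives {p,q,r,s,t,u}.
After 0: {p,q,r,s,t,u}.
δ(p,0) = {q,s}; δ(q,0) = {r,u}; δ(r,0) = {q,t}; δ(s,0) = {t}; δ(t,0) = {r,s,t}; δ(u,0) = {r}.
Union: {q,r,s,t,u}.
ε-closure gives {p,q,r,s,t,u}.
After 0: {p,q,r,s,t,u}.
δ(p,1) = ∅; δ(q,1) = {p,t,u}; δ(r,1) = {p}; δ(s,1) = ∅; δ(t,1) = ∅; δ(u,1) = {p}.
Union: {p,t,u}.
After 1: {p,t,u}.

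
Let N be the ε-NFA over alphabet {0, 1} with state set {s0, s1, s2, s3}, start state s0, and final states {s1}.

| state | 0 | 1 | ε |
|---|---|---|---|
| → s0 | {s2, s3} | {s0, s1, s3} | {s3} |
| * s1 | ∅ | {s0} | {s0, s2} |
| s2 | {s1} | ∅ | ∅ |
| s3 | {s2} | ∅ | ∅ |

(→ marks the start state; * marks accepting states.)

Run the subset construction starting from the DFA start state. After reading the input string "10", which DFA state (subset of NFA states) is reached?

Start: {s0, s3}.
δ(s0,1) = {s0, s1, s3}; δ(s3,1) = ∅.
Union: {s0, s1, s3}.
ε-closure gives {s0, s1, s2, s3}.
After 1: {s0, s1, s2, s3}.
δ(s0,0) = {s2, s3}; δ(s1,0) = ∅; δ(s2,0) = {s1}; δ(s3,0) = {s2}.
Union: {s1, s2, s3}.
ε-closure gives {s0, s1, s2, s3}.
After 0: {s0, s1, s2, s3}.

{s0, s1, s2, s3}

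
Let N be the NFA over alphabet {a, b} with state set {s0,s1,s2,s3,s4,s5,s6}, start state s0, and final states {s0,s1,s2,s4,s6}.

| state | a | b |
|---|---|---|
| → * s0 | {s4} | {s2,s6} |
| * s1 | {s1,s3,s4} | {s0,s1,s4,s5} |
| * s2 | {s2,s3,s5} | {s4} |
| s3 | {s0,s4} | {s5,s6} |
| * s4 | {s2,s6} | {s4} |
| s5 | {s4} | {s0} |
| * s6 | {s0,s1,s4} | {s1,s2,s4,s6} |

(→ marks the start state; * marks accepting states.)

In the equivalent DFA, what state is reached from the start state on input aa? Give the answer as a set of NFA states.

{s2,s6}

Start: {s0}.
δ(s0,a) = {s4}.
Union: {s4}.
After a: {s4}.
δ(s4,a) = {s2,s6}.
Union: {s2,s6}.
After a: {s2,s6}.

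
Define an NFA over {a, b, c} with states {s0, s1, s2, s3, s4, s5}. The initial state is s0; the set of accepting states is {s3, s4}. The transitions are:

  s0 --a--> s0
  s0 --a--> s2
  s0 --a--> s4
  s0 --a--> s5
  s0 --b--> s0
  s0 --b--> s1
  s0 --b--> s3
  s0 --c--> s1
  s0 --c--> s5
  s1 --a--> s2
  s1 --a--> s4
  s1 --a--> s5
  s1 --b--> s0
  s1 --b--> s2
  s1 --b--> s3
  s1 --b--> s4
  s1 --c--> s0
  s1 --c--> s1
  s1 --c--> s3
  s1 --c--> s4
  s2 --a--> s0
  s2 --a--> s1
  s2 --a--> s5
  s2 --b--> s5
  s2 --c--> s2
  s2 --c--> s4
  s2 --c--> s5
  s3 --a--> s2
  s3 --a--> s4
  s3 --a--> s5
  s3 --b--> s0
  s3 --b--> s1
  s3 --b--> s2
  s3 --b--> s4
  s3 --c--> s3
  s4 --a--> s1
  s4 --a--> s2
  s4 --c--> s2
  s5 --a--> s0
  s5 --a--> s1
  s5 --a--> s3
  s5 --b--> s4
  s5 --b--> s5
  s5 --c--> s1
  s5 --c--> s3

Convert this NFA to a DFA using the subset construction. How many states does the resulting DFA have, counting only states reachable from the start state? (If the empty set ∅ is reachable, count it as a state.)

Start state of the DFA: {s0}.
{s0} --a--> {s0, s2, s4, s5}  [new]
{s0} --b--> {s0, s1, s3}  [new]
{s0} --c--> {s1, s5}  [new]
{s0, s2, s4, s5} --a--> {s0, s1, s2, s3, s4, s5}  [new]
{s0, s2, s4, s5} --b--> {s0, s1, s3, s4, s5}  [new]
{s0, s2, s4, s5} --c--> {s1, s2, s3, s4, s5}  [new]
{s0, s1, s3} --a--> {s0, s2, s4, s5}  [seen]
{s0, s1, s3} --b--> {s0, s1, s2, s3, s4}  [new]
{s0, s1, s3} --c--> {s0, s1, s3, s4, s5}  [seen]
{s1, s5} --a--> {s0, s1, s2, s3, s4, s5}  [seen]
{s1, s5} --b--> {s0, s2, s3, s4, s5}  [new]
{s1, s5} --c--> {s0, s1, s3, s4}  [new]
{s0, s1, s2, s3, s4, s5} --a--> {s0, s1, s2, s3, s4, s5}  [seen]
{s0, s1, s2, s3, s4, s5} --b--> {s0, s1, s2, s3, s4, s5}  [seen]
{s0, s1, s2, s3, s4, s5} --c--> {s0, s1, s2, s3, s4, s5}  [seen]
{s0, s1, s3, s4, s5} --a--> {s0, s1, s2, s3, s4, s5}  [seen]
{s0, s1, s3, s4, s5} --b--> {s0, s1, s2, s3, s4, s5}  [seen]
{s0, s1, s3, s4, s5} --c--> {s0, s1, s2, s3, s4, s5}  [seen]
{s1, s2, s3, s4, s5} --a--> {s0, s1, s2, s3, s4, s5}  [seen]
{s1, s2, s3, s4, s5} --b--> {s0, s1, s2, s3, s4, s5}  [seen]
{s1, s2, s3, s4, s5} --c--> {s0, s1, s2, s3, s4, s5}  [seen]
{s0, s1, s2, s3, s4} --a--> {s0, s1, s2, s4, s5}  [new]
{s0, s1, s2, s3, s4} --b--> {s0, s1, s2, s3, s4, s5}  [seen]
{s0, s1, s2, s3, s4} --c--> {s0, s1, s2, s3, s4, s5}  [seen]
{s0, s2, s3, s4, s5} --a--> {s0, s1, s2, s3, s4, s5}  [seen]
{s0, s2, s3, s4, s5} --b--> {s0, s1, s2, s3, s4, s5}  [seen]
{s0, s2, s3, s4, s5} --c--> {s1, s2, s3, s4, s5}  [seen]
{s0, s1, s3, s4} --a--> {s0, s1, s2, s4, s5}  [seen]
{s0, s1, s3, s4} --b--> {s0, s1, s2, s3, s4}  [seen]
{s0, s1, s3, s4} --c--> {s0, s1, s2, s3, s4, s5}  [seen]
{s0, s1, s2, s4, s5} --a--> {s0, s1, s2, s3, s4, s5}  [seen]
{s0, s1, s2, s4, s5} --b--> {s0, s1, s2, s3, s4, s5}  [seen]
{s0, s1, s2, s4, s5} --c--> {s0, s1, s2, s3, s4, s5}  [seen]
Reachable DFA states: {s0}, {s0, s2, s4, s5}, {s0, s1, s3}, {s1, s5}, {s0, s1, s2, s3, s4, s5}, {s0, s1, s3, s4, s5}, {s1, s2, s3, s4, s5}, {s0, s1, s2, s3, s4}, {s0, s2, s3, s4, s5}, {s0, s1, s3, s4}, {s0, s1, s2, s4, s5}.

11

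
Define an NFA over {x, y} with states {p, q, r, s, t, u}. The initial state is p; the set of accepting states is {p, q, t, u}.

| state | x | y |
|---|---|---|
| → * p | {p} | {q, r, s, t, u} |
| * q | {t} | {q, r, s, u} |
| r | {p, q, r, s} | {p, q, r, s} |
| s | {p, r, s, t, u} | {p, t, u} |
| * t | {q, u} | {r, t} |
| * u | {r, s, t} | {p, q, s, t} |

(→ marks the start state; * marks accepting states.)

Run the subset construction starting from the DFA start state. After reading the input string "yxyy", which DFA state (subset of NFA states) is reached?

Start: {p}.
δ(p,y) = {q, r, s, t, u}.
Union: {q, r, s, t, u}.
After y: {q, r, s, t, u}.
δ(q,x) = {t}; δ(r,x) = {p, q, r, s}; δ(s,x) = {p, r, s, t, u}; δ(t,x) = {q, u}; δ(u,x) = {r, s, t}.
Union: {p, q, r, s, t, u}.
After x: {p, q, r, s, t, u}.
δ(p,y) = {q, r, s, t, u}; δ(q,y) = {q, r, s, u}; δ(r,y) = {p, q, r, s}; δ(s,y) = {p, t, u}; δ(t,y) = {r, t}; δ(u,y) = {p, q, s, t}.
Union: {p, q, r, s, t, u}.
After y: {p, q, r, s, t, u}.
δ(p,y) = {q, r, s, t, u}; δ(q,y) = {q, r, s, u}; δ(r,y) = {p, q, r, s}; δ(s,y) = {p, t, u}; δ(t,y) = {r, t}; δ(u,y) = {p, q, s, t}.
Union: {p, q, r, s, t, u}.
After y: {p, q, r, s, t, u}.

{p, q, r, s, t, u}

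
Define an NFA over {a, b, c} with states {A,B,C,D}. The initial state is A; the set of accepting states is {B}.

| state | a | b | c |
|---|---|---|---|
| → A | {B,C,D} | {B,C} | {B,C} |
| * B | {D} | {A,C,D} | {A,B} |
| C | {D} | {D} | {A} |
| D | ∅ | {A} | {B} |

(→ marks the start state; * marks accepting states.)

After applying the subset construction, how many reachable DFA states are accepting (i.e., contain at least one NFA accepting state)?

Start state of the DFA: {A}.
{A} --a--> {B,C,D}  [new]
{A} --b--> {B,C}  [new]
{A} --c--> {B,C}  [seen]
{B,C,D} --a--> {D}  [new]
{B,C,D} --b--> {A,C,D}  [new]
{B,C,D} --c--> {A,B}  [new]
{B,C} --a--> {D}  [seen]
{B,C} --b--> {A,C,D}  [seen]
{B,C} --c--> {A,B}  [seen]
{D} --a--> ∅  [new]
{D} --b--> {A}  [seen]
{D} --c--> {B}  [new]
{A,C,D} --a--> {B,C,D}  [seen]
{A,C,D} --b--> {A,B,C,D}  [new]
{A,C,D} --c--> {A,B,C}  [new]
{A,B} --a--> {B,C,D}  [seen]
{A,B} --b--> {A,B,C,D}  [seen]
{A,B} --c--> {A,B,C}  [seen]
∅ --a--> ∅  [seen]
∅ --b--> ∅  [seen]
∅ --c--> ∅  [seen]
{B} --a--> {D}  [seen]
{B} --b--> {A,C,D}  [seen]
{B} --c--> {A,B}  [seen]
{A,B,C,D} --a--> {B,C,D}  [seen]
{A,B,C,D} --b--> {A,B,C,D}  [seen]
{A,B,C,D} --c--> {A,B,C}  [seen]
{A,B,C} --a--> {B,C,D}  [seen]
{A,B,C} --b--> {A,B,C,D}  [seen]
{A,B,C} --c--> {A,B,C}  [seen]
Reachable DFA states: {A}, {B,C,D}, {B,C}, {D}, {A,C,D}, {A,B}, ∅, {B}, {A,B,C,D}, {A,B,C}.
Accepting DFA states (contain an NFA accepting state): {B,C,D}, {B,C}, {A,B}, {B}, {A,B,C,D}, {A,B,C}.

6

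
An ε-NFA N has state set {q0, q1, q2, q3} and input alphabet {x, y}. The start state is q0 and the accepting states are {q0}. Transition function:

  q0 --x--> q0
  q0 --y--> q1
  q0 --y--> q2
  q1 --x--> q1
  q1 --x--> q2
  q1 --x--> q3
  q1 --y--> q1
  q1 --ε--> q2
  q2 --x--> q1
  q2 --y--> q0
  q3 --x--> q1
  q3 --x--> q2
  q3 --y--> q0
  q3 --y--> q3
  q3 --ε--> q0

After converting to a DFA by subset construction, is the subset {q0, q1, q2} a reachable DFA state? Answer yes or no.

yes

Start state of the DFA: {q0} (ε-closure of the NFA start).
{q0} --x--> {q0}  [seen]
{q0} --y--> {q1, q2}  [new]
{q1, q2} --x--> {q0, q1, q2, q3}  [new]
{q1, q2} --y--> {q0, q1, q2}  [new]
{q0, q1, q2, q3} --x--> {q0, q1, q2, q3}  [seen]
{q0, q1, q2, q3} --y--> {q0, q1, q2, q3}  [seen]
{q0, q1, q2} --x--> {q0, q1, q2, q3}  [seen]
{q0, q1, q2} --y--> {q0, q1, q2}  [seen]
Reachable DFA states: {q0}, {q1, q2}, {q0, q1, q2, q3}, {q0, q1, q2}.
{q0, q1, q2} is among them.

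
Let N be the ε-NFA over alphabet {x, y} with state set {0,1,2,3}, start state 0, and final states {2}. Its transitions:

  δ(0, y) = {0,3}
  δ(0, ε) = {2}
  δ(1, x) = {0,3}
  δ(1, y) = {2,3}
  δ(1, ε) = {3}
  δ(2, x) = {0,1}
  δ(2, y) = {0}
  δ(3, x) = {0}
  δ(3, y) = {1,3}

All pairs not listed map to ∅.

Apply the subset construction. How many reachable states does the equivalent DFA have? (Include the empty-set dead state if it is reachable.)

Start state of the DFA: {0,2} (ε-closure of the NFA start).
{0,2} --x--> {0,1,2,3}  [new]
{0,2} --y--> {0,2,3}  [new]
{0,1,2,3} --x--> {0,1,2,3}  [seen]
{0,1,2,3} --y--> {0,1,2,3}  [seen]
{0,2,3} --x--> {0,1,2,3}  [seen]
{0,2,3} --y--> {0,1,2,3}  [seen]
Reachable DFA states: {0,2}, {0,1,2,3}, {0,2,3}.

3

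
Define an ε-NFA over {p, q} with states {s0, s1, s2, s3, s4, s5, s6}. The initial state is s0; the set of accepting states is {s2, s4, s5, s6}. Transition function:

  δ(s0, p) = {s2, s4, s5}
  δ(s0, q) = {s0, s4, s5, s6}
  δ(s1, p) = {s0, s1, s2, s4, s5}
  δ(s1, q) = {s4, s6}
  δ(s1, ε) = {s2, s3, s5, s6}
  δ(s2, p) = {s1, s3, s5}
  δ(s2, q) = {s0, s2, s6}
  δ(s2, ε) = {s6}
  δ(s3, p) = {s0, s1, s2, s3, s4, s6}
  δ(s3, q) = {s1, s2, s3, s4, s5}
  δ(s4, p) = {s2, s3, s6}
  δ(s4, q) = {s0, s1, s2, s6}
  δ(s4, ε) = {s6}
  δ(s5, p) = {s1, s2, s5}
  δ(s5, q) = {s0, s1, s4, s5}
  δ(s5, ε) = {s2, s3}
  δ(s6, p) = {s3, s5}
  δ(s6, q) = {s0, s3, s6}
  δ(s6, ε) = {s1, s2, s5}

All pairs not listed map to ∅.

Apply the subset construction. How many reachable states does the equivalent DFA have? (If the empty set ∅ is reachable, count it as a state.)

3

Start state of the DFA: {s0} (ε-closure of the NFA start).
{s0} --p--> {s1, s2, s3, s4, s5, s6}  [new]
{s0} --q--> {s0, s1, s2, s3, s4, s5, s6}  [new]
{s1, s2, s3, s4, s5, s6} --p--> {s0, s1, s2, s3, s4, s5, s6}  [seen]
{s1, s2, s3, s4, s5, s6} --q--> {s0, s1, s2, s3, s4, s5, s6}  [seen]
{s0, s1, s2, s3, s4, s5, s6} --p--> {s0, s1, s2, s3, s4, s5, s6}  [seen]
{s0, s1, s2, s3, s4, s5, s6} --q--> {s0, s1, s2, s3, s4, s5, s6}  [seen]
Reachable DFA states: {s0}, {s1, s2, s3, s4, s5, s6}, {s0, s1, s2, s3, s4, s5, s6}.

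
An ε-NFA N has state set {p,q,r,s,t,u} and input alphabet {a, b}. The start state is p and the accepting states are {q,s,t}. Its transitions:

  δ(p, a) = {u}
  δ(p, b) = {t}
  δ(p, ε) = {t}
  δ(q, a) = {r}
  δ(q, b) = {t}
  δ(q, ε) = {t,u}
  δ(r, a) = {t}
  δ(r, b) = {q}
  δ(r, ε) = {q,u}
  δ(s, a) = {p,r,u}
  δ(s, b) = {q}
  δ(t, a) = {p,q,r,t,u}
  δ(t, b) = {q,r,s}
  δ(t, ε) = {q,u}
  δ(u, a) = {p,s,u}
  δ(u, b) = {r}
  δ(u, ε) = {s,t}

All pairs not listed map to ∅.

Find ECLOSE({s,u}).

{q,s,t,u}

Begin with {s,u}.
u →ε {s,t}; add t.
t →ε {q,u}; add q.
ε-closure = {q,s,t,u}.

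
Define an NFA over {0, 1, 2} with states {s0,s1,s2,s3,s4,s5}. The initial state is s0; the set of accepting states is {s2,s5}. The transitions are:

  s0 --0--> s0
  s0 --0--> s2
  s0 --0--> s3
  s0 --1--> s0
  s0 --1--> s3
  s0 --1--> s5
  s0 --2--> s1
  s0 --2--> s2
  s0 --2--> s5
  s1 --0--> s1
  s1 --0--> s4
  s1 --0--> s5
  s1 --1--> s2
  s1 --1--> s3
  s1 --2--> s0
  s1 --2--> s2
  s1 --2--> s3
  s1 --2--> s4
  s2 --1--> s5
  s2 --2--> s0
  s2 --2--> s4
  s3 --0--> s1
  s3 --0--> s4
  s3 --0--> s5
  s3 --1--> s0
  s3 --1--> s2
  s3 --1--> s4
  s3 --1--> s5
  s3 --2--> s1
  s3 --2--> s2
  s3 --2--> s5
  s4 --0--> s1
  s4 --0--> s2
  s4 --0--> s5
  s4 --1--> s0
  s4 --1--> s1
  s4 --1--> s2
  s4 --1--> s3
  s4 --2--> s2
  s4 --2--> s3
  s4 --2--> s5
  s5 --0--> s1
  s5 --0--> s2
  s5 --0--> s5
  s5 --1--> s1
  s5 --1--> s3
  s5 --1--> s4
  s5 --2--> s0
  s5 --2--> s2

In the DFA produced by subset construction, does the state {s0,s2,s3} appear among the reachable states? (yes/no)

yes

Start state of the DFA: {s0}.
{s0} --0--> {s0,s2,s3}  [new]
{s0} --1--> {s0,s3,s5}  [new]
{s0} --2--> {s1,s2,s5}  [new]
{s0,s2,s3} --0--> {s0,s1,s2,s3,s4,s5}  [new]
{s0,s2,s3} --1--> {s0,s2,s3,s4,s5}  [new]
{s0,s2,s3} --2--> {s0,s1,s2,s4,s5}  [new]
{s0,s3,s5} --0--> {s0,s1,s2,s3,s4,s5}  [seen]
{s0,s3,s5} --1--> {s0,s1,s2,s3,s4,s5}  [seen]
{s0,s3,s5} --2--> {s0,s1,s2,s5}  [new]
{s1,s2,s5} --0--> {s1,s2,s4,s5}  [new]
{s1,s2,s5} --1--> {s1,s2,s3,s4,s5}  [new]
{s1,s2,s5} --2--> {s0,s2,s3,s4}  [new]
{s0,s1,s2,s3,s4,s5} --0--> {s0,s1,s2,s3,s4,s5}  [seen]
{s0,s1,s2,s3,s4,s5} --1--> {s0,s1,s2,s3,s4,s5}  [seen]
{s0,s1,s2,s3,s4,s5} --2--> {s0,s1,s2,s3,s4,s5}  [seen]
{s0,s2,s3,s4,s5} --0--> {s0,s1,s2,s3,s4,s5}  [seen]
{s0,s2,s3,s4,s5} --1--> {s0,s1,s2,s3,s4,s5}  [seen]
{s0,s2,s3,s4,s5} --2--> {s0,s1,s2,s3,s4,s5}  [seen]
{s0,s1,s2,s4,s5} --0--> {s0,s1,s2,s3,s4,s5}  [seen]
{s0,s1,s2,s4,s5} --1--> {s0,s1,s2,s3,s4,s5}  [seen]
{s0,s1,s2,s4,s5} --2--> {s0,s1,s2,s3,s4,s5}  [seen]
{s0,s1,s2,s5} --0--> {s0,s1,s2,s3,s4,s5}  [seen]
{s0,s1,s2,s5} --1--> {s0,s1,s2,s3,s4,s5}  [seen]
{s0,s1,s2,s5} --2--> {s0,s1,s2,s3,s4,s5}  [seen]
{s1,s2,s4,s5} --0--> {s1,s2,s4,s5}  [seen]
{s1,s2,s4,s5} --1--> {s0,s1,s2,s3,s4,s5}  [seen]
{s1,s2,s4,s5} --2--> {s0,s2,s3,s4,s5}  [seen]
{s1,s2,s3,s4,s5} --0--> {s1,s2,s4,s5}  [seen]
{s1,s2,s3,s4,s5} --1--> {s0,s1,s2,s3,s4,s5}  [seen]
{s1,s2,s3,s4,s5} --2--> {s0,s1,s2,s3,s4,s5}  [seen]
{s0,s2,s3,s4} --0--> {s0,s1,s2,s3,s4,s5}  [seen]
{s0,s2,s3,s4} --1--> {s0,s1,s2,s3,s4,s5}  [seen]
{s0,s2,s3,s4} --2--> {s0,s1,s2,s3,s4,s5}  [seen]
Reachable DFA states: {s0}, {s0,s2,s3}, {s0,s3,s5}, {s1,s2,s5}, {s0,s1,s2,s3,s4,s5}, {s0,s2,s3,s4,s5}, {s0,s1,s2,s4,s5}, {s0,s1,s2,s5}, {s1,s2,s4,s5}, {s1,s2,s3,s4,s5}, {s0,s2,s3,s4}.
{s0,s2,s3} is among them.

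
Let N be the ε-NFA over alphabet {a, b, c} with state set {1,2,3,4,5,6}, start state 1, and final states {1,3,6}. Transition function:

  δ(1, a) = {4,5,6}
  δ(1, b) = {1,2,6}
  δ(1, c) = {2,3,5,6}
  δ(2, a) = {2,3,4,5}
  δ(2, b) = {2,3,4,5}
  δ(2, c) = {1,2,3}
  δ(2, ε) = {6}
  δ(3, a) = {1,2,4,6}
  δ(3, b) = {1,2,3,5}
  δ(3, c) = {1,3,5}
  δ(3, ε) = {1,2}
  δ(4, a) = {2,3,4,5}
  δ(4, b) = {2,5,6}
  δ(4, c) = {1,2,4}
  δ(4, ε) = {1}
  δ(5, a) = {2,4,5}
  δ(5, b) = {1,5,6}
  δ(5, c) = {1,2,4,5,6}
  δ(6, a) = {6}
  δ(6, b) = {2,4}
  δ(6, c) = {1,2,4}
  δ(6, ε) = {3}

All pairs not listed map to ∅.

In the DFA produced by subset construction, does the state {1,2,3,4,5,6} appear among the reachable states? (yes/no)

Start state of the DFA: {1} (ε-closure of the NFA start).
{1} --a--> {1,2,3,4,5,6}  [new]
{1} --b--> {1,2,3,6}  [new]
{1} --c--> {1,2,3,5,6}  [new]
{1,2,3,4,5,6} --a--> {1,2,3,4,5,6}  [seen]
{1,2,3,4,5,6} --b--> {1,2,3,4,5,6}  [seen]
{1,2,3,4,5,6} --c--> {1,2,3,4,5,6}  [seen]
{1,2,3,6} --a--> {1,2,3,4,5,6}  [seen]
{1,2,3,6} --b--> {1,2,3,4,5,6}  [seen]
{1,2,3,6} --c--> {1,2,3,4,5,6}  [seen]
{1,2,3,5,6} --a--> {1,2,3,4,5,6}  [seen]
{1,2,3,5,6} --b--> {1,2,3,4,5,6}  [seen]
{1,2,3,5,6} --c--> {1,2,3,4,5,6}  [seen]
Reachable DFA states: {1}, {1,2,3,4,5,6}, {1,2,3,6}, {1,2,3,5,6}.
{1,2,3,4,5,6} is among them.

yes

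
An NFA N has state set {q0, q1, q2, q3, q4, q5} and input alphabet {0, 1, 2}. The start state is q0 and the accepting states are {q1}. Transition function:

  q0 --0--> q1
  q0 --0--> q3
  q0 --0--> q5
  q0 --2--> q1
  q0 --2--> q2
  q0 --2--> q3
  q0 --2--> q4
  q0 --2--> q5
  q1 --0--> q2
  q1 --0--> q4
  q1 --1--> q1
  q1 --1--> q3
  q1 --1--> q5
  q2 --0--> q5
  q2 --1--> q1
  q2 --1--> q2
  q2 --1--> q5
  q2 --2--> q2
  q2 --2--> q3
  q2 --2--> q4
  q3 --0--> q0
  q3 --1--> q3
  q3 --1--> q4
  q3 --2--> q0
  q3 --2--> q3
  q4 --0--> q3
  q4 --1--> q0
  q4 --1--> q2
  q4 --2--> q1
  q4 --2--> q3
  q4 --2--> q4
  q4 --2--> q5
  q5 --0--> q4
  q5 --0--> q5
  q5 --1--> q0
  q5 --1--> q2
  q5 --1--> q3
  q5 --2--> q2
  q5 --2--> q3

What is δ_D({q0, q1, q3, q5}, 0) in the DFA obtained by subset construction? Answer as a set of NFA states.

δ(q0,0) = {q1, q3, q5}; δ(q1,0) = {q2, q4}; δ(q3,0) = {q0}; δ(q5,0) = {q4, q5}.
Union: {q0, q1, q2, q3, q4, q5}.

{q0, q1, q2, q3, q4, q5}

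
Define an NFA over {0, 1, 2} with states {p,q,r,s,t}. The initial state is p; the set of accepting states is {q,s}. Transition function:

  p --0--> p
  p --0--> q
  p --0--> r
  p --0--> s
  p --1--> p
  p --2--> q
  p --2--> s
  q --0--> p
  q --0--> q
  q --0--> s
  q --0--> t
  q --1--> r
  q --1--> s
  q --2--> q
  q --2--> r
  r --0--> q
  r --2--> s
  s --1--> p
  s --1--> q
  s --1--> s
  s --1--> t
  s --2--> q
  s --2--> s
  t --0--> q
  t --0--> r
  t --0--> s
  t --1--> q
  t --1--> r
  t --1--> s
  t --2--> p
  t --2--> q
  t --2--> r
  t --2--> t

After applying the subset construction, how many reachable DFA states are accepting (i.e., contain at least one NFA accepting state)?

Start state of the DFA: {p}.
{p} --0--> {p,q,r,s}  [new]
{p} --1--> {p}  [seen]
{p} --2--> {q,s}  [new]
{p,q,r,s} --0--> {p,q,r,s,t}  [new]
{p,q,r,s} --1--> {p,q,r,s,t}  [seen]
{p,q,r,s} --2--> {q,r,s}  [new]
{q,s} --0--> {p,q,s,t}  [new]
{q,s} --1--> {p,q,r,s,t}  [seen]
{q,s} --2--> {q,r,s}  [seen]
{p,q,r,s,t} --0--> {p,q,r,s,t}  [seen]
{p,q,r,s,t} --1--> {p,q,r,s,t}  [seen]
{p,q,r,s,t} --2--> {p,q,r,s,t}  [seen]
{q,r,s} --0--> {p,q,s,t}  [seen]
{q,r,s} --1--> {p,q,r,s,t}  [seen]
{q,r,s} --2--> {q,r,s}  [seen]
{p,q,s,t} --0--> {p,q,r,s,t}  [seen]
{p,q,s,t} --1--> {p,q,r,s,t}  [seen]
{p,q,s,t} --2--> {p,q,r,s,t}  [seen]
Reachable DFA states: {p}, {p,q,r,s}, {q,s}, {p,q,r,s,t}, {q,r,s}, {p,q,s,t}.
Accepting DFA states (contain an NFA accepting state): {p,q,r,s}, {q,s}, {p,q,r,s,t}, {q,r,s}, {p,q,s,t}.

5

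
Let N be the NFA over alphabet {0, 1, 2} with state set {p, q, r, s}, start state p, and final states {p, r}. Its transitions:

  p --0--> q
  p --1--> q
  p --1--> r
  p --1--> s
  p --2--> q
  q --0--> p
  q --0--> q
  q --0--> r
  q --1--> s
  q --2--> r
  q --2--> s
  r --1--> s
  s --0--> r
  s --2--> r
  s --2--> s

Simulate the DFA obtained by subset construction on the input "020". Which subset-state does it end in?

{r}

Start: {p}.
δ(p,0) = {q}.
Union: {q}.
After 0: {q}.
δ(q,2) = {r, s}.
Union: {r, s}.
After 2: {r, s}.
δ(r,0) = ∅; δ(s,0) = {r}.
Union: {r}.
After 0: {r}.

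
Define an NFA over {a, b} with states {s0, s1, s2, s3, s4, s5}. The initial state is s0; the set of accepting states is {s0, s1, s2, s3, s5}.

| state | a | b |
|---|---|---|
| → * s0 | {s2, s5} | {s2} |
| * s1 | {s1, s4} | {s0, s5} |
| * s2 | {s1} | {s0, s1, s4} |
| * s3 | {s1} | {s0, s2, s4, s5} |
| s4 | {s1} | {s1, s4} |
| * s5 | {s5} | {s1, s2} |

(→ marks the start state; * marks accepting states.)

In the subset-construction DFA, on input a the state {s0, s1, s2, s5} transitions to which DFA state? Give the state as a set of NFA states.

{s1, s2, s4, s5}

δ(s0,a) = {s2, s5}; δ(s1,a) = {s1, s4}; δ(s2,a) = {s1}; δ(s5,a) = {s5}.
Union: {s1, s2, s4, s5}.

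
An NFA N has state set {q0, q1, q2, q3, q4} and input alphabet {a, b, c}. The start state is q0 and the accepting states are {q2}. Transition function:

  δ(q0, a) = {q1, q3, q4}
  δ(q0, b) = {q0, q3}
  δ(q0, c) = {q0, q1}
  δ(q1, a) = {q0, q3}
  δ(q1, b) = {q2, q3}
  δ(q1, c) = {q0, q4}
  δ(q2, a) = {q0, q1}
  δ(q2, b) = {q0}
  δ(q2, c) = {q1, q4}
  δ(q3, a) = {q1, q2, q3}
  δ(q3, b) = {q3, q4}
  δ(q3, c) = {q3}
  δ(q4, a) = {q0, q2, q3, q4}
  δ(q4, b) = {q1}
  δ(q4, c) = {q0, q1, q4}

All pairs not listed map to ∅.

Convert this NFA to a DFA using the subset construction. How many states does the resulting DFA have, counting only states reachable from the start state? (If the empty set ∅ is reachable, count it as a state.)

13

Start state of the DFA: {q0}.
{q0} --a--> {q1, q3, q4}  [new]
{q0} --b--> {q0, q3}  [new]
{q0} --c--> {q0, q1}  [new]
{q1, q3, q4} --a--> {q0, q1, q2, q3, q4}  [new]
{q1, q3, q4} --b--> {q1, q2, q3, q4}  [new]
{q1, q3, q4} --c--> {q0, q1, q3, q4}  [new]
{q0, q3} --a--> {q1, q2, q3, q4}  [seen]
{q0, q3} --b--> {q0, q3, q4}  [new]
{q0, q3} --c--> {q0, q1, q3}  [new]
{q0, q1} --a--> {q0, q1, q3, q4}  [seen]
{q0, q1} --b--> {q0, q2, q3}  [new]
{q0, q1} --c--> {q0, q1, q4}  [new]
{q0, q1, q2, q3, q4} --a--> {q0, q1, q2, q3, q4}  [seen]
{q0, q1, q2, q3, q4} --b--> {q0, q1, q2, q3, q4}  [seen]
{q0, q1, q2, q3, q4} --c--> {q0, q1, q3, q4}  [seen]
{q1, q2, q3, q4} --a--> {q0, q1, q2, q3, q4}  [seen]
{q1, q2, q3, q4} --b--> {q0, q1, q2, q3, q4}  [seen]
{q1, q2, q3, q4} --c--> {q0, q1, q3, q4}  [seen]
{q0, q1, q3, q4} --a--> {q0, q1, q2, q3, q4}  [seen]
{q0, q1, q3, q4} --b--> {q0, q1, q2, q3, q4}  [seen]
{q0, q1, q3, q4} --c--> {q0, q1, q3, q4}  [seen]
{q0, q3, q4} --a--> {q0, q1, q2, q3, q4}  [seen]
{q0, q3, q4} --b--> {q0, q1, q3, q4}  [seen]
{q0, q3, q4} --c--> {q0, q1, q3, q4}  [seen]
{q0, q1, q3} --a--> {q0, q1, q2, q3, q4}  [seen]
{q0, q1, q3} --b--> {q0, q2, q3, q4}  [new]
{q0, q1, q3} --c--> {q0, q1, q3, q4}  [seen]
{q0, q2, q3} --a--> {q0, q1, q2, q3, q4}  [seen]
{q0, q2, q3} --b--> {q0, q3, q4}  [seen]
{q0, q2, q3} --c--> {q0, q1, q3, q4}  [seen]
{q0, q1, q4} --a--> {q0, q1, q2, q3, q4}  [seen]
{q0, q1, q4} --b--> {q0, q1, q2, q3}  [new]
{q0, q1, q4} --c--> {q0, q1, q4}  [seen]
{q0, q2, q3, q4} --a--> {q0, q1, q2, q3, q4}  [seen]
{q0, q2, q3, q4} --b--> {q0, q1, q3, q4}  [seen]
{q0, q2, q3, q4} --c--> {q0, q1, q3, q4}  [seen]
{q0, q1, q2, q3} --a--> {q0, q1, q2, q3, q4}  [seen]
{q0, q1, q2, q3} --b--> {q0, q2, q3, q4}  [seen]
{q0, q1, q2, q3} --c--> {q0, q1, q3, q4}  [seen]
Reachable DFA states: {q0}, {q1, q3, q4}, {q0, q3}, {q0, q1}, {q0, q1, q2, q3, q4}, {q1, q2, q3, q4}, {q0, q1, q3, q4}, {q0, q3, q4}, {q0, q1, q3}, {q0, q2, q3}, {q0, q1, q4}, {q0, q2, q3, q4}, {q0, q1, q2, q3}.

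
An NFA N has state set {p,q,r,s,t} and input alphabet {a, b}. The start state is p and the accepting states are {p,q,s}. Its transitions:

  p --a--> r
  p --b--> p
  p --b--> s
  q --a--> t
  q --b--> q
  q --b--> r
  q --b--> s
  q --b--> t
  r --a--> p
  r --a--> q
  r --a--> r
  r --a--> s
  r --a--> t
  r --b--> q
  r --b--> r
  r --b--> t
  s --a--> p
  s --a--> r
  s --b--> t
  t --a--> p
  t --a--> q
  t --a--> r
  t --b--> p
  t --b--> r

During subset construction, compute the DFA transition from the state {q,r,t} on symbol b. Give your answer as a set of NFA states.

δ(q,b) = {q,r,s,t}; δ(r,b) = {q,r,t}; δ(t,b) = {p,r}.
Union: {p,q,r,s,t}.

{p,q,r,s,t}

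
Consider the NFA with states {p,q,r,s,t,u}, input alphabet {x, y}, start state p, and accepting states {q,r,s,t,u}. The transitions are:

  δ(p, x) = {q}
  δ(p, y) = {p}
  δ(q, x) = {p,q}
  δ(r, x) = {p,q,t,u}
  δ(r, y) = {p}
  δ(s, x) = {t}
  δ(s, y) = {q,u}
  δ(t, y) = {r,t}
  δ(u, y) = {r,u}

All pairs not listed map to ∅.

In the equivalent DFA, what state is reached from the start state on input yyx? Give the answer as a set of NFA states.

{q}

Start: {p}.
δ(p,y) = {p}.
Union: {p}.
After y: {p}.
δ(p,y) = {p}.
Union: {p}.
After y: {p}.
δ(p,x) = {q}.
Union: {q}.
After x: {q}.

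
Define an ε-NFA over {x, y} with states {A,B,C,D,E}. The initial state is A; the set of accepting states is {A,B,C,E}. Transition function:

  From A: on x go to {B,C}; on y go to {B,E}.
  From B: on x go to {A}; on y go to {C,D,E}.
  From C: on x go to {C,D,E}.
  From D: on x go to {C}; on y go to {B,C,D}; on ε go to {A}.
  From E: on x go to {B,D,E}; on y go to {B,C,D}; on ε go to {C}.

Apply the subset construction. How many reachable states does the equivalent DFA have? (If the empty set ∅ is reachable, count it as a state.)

Start state of the DFA: {A} (ε-closure of the NFA start).
{A} --x--> {B,C}  [new]
{A} --y--> {B,C,E}  [new]
{B,C} --x--> {A,C,D,E}  [new]
{B,C} --y--> {A,C,D,E}  [seen]
{B,C,E} --x--> {A,B,C,D,E}  [new]
{B,C,E} --y--> {A,B,C,D,E}  [seen]
{A,C,D,E} --x--> {A,B,C,D,E}  [seen]
{A,C,D,E} --y--> {A,B,C,D,E}  [seen]
{A,B,C,D,E} --x--> {A,B,C,D,E}  [seen]
{A,B,C,D,E} --y--> {A,B,C,D,E}  [seen]
Reachable DFA states: {A}, {B,C}, {B,C,E}, {A,C,D,E}, {A,B,C,D,E}.

5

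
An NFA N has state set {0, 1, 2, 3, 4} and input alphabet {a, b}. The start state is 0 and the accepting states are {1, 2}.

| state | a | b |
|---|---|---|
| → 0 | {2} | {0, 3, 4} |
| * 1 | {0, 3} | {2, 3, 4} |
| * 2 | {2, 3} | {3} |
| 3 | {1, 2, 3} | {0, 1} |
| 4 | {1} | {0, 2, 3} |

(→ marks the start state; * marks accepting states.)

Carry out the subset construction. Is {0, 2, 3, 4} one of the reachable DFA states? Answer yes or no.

Start state of the DFA: {0}.
{0} --a--> {2}  [new]
{0} --b--> {0, 3, 4}  [new]
{2} --a--> {2, 3}  [new]
{2} --b--> {3}  [new]
{0, 3, 4} --a--> {1, 2, 3}  [new]
{0, 3, 4} --b--> {0, 1, 2, 3, 4}  [new]
{2, 3} --a--> {1, 2, 3}  [seen]
{2, 3} --b--> {0, 1, 3}  [new]
{3} --a--> {1, 2, 3}  [seen]
{3} --b--> {0, 1}  [new]
{1, 2, 3} --a--> {0, 1, 2, 3}  [new]
{1, 2, 3} --b--> {0, 1, 2, 3, 4}  [seen]
{0, 1, 2, 3, 4} --a--> {0, 1, 2, 3}  [seen]
{0, 1, 2, 3, 4} --b--> {0, 1, 2, 3, 4}  [seen]
{0, 1, 3} --a--> {0, 1, 2, 3}  [seen]
{0, 1, 3} --b--> {0, 1, 2, 3, 4}  [seen]
{0, 1} --a--> {0, 2, 3}  [new]
{0, 1} --b--> {0, 2, 3, 4}  [new]
{0, 1, 2, 3} --a--> {0, 1, 2, 3}  [seen]
{0, 1, 2, 3} --b--> {0, 1, 2, 3, 4}  [seen]
{0, 2, 3} --a--> {1, 2, 3}  [seen]
{0, 2, 3} --b--> {0, 1, 3, 4}  [new]
{0, 2, 3, 4} --a--> {1, 2, 3}  [seen]
{0, 2, 3, 4} --b--> {0, 1, 2, 3, 4}  [seen]
{0, 1, 3, 4} --a--> {0, 1, 2, 3}  [seen]
{0, 1, 3, 4} --b--> {0, 1, 2, 3, 4}  [seen]
Reachable DFA states: {0}, {2}, {0, 3, 4}, {2, 3}, {3}, {1, 2, 3}, {0, 1, 2, 3, 4}, {0, 1, 3}, {0, 1}, {0, 1, 2, 3}, {0, 2, 3}, {0, 2, 3, 4}, {0, 1, 3, 4}.
{0, 2, 3, 4} is among them.

yes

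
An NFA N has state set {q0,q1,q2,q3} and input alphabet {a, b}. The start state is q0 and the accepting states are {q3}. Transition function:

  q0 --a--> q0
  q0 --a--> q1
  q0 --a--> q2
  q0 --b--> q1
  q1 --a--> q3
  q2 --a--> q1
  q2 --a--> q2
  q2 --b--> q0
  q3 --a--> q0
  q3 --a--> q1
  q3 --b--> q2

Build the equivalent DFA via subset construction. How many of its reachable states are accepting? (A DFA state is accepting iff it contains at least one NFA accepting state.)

Start state of the DFA: {q0}.
{q0} --a--> {q0,q1,q2}  [new]
{q0} --b--> {q1}  [new]
{q0,q1,q2} --a--> {q0,q1,q2,q3}  [new]
{q0,q1,q2} --b--> {q0,q1}  [new]
{q1} --a--> {q3}  [new]
{q1} --b--> ∅  [new]
{q0,q1,q2,q3} --a--> {q0,q1,q2,q3}  [seen]
{q0,q1,q2,q3} --b--> {q0,q1,q2}  [seen]
{q0,q1} --a--> {q0,q1,q2,q3}  [seen]
{q0,q1} --b--> {q1}  [seen]
{q3} --a--> {q0,q1}  [seen]
{q3} --b--> {q2}  [new]
∅ --a--> ∅  [seen]
∅ --b--> ∅  [seen]
{q2} --a--> {q1,q2}  [new]
{q2} --b--> {q0}  [seen]
{q1,q2} --a--> {q1,q2,q3}  [new]
{q1,q2} --b--> {q0}  [seen]
{q1,q2,q3} --a--> {q0,q1,q2,q3}  [seen]
{q1,q2,q3} --b--> {q0,q2}  [new]
{q0,q2} --a--> {q0,q1,q2}  [seen]
{q0,q2} --b--> {q0,q1}  [seen]
Reachable DFA states: {q0}, {q0,q1,q2}, {q1}, {q0,q1,q2,q3}, {q0,q1}, {q3}, ∅, {q2}, {q1,q2}, {q1,q2,q3}, {q0,q2}.
Accepting DFA states (contain an NFA accepting state): {q0,q1,q2,q3}, {q3}, {q1,q2,q3}.

3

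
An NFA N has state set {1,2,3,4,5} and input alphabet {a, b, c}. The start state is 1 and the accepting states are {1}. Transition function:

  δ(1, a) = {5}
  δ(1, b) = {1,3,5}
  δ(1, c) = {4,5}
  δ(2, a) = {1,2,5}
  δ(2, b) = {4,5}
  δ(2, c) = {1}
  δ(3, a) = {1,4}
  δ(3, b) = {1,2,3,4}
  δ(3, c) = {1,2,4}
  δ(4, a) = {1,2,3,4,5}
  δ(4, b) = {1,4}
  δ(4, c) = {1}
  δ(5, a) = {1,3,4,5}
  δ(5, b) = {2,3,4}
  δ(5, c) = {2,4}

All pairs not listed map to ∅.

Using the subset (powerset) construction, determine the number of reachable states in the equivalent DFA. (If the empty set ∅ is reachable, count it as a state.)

12

Start state of the DFA: {1}.
{1} --a--> {5}  [new]
{1} --b--> {1,3,5}  [new]
{1} --c--> {4,5}  [new]
{5} --a--> {1,3,4,5}  [new]
{5} --b--> {2,3,4}  [new]
{5} --c--> {2,4}  [new]
{1,3,5} --a--> {1,3,4,5}  [seen]
{1,3,5} --b--> {1,2,3,4,5}  [new]
{1,3,5} --c--> {1,2,4,5}  [new]
{4,5} --a--> {1,2,3,4,5}  [seen]
{4,5} --b--> {1,2,3,4}  [new]
{4,5} --c--> {1,2,4}  [new]
{1,3,4,5} --a--> {1,2,3,4,5}  [seen]
{1,3,4,5} --b--> {1,2,3,4,5}  [seen]
{1,3,4,5} --c--> {1,2,4,5}  [seen]
{2,3,4} --a--> {1,2,3,4,5}  [seen]
{2,3,4} --b--> {1,2,3,4,5}  [seen]
{2,3,4} --c--> {1,2,4}  [seen]
{2,4} --a--> {1,2,3,4,5}  [seen]
{2,4} --b--> {1,4,5}  [new]
{2,4} --c--> {1}  [seen]
{1,2,3,4,5} --a--> {1,2,3,4,5}  [seen]
{1,2,3,4,5} --b--> {1,2,3,4,5}  [seen]
{1,2,3,4,5} --c--> {1,2,4,5}  [seen]
{1,2,4,5} --a--> {1,2,3,4,5}  [seen]
{1,2,4,5} --b--> {1,2,3,4,5}  [seen]
{1,2,4,5} --c--> {1,2,4,5}  [seen]
{1,2,3,4} --a--> {1,2,3,4,5}  [seen]
{1,2,3,4} --b--> {1,2,3,4,5}  [seen]
{1,2,3,4} --c--> {1,2,4,5}  [seen]
{1,2,4} --a--> {1,2,3,4,5}  [seen]
{1,2,4} --b--> {1,3,4,5}  [seen]
{1,2,4} --c--> {1,4,5}  [seen]
{1,4,5} --a--> {1,2,3,4,5}  [seen]
{1,4,5} --b--> {1,2,3,4,5}  [seen]
{1,4,5} --c--> {1,2,4,5}  [seen]
Reachable DFA states: {1}, {5}, {1,3,5}, {4,5}, {1,3,4,5}, {2,3,4}, {2,4}, {1,2,3,4,5}, {1,2,4,5}, {1,2,3,4}, {1,2,4}, {1,4,5}.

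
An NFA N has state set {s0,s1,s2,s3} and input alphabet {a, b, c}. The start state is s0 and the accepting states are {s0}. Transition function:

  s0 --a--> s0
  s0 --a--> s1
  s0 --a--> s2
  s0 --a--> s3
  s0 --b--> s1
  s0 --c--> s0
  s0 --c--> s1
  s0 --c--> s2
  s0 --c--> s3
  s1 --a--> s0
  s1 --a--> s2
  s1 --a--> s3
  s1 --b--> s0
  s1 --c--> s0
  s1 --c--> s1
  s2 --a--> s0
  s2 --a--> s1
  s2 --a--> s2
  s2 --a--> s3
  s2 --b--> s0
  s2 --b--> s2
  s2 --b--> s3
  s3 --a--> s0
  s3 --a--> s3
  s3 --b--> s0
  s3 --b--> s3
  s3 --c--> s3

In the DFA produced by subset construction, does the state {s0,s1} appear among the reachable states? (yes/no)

yes

Start state of the DFA: {s0}.
{s0} --a--> {s0,s1,s2,s3}  [new]
{s0} --b--> {s1}  [new]
{s0} --c--> {s0,s1,s2,s3}  [seen]
{s0,s1,s2,s3} --a--> {s0,s1,s2,s3}  [seen]
{s0,s1,s2,s3} --b--> {s0,s1,s2,s3}  [seen]
{s0,s1,s2,s3} --c--> {s0,s1,s2,s3}  [seen]
{s1} --a--> {s0,s2,s3}  [new]
{s1} --b--> {s0}  [seen]
{s1} --c--> {s0,s1}  [new]
{s0,s2,s3} --a--> {s0,s1,s2,s3}  [seen]
{s0,s2,s3} --b--> {s0,s1,s2,s3}  [seen]
{s0,s2,s3} --c--> {s0,s1,s2,s3}  [seen]
{s0,s1} --a--> {s0,s1,s2,s3}  [seen]
{s0,s1} --b--> {s0,s1}  [seen]
{s0,s1} --c--> {s0,s1,s2,s3}  [seen]
Reachable DFA states: {s0}, {s0,s1,s2,s3}, {s1}, {s0,s2,s3}, {s0,s1}.
{s0,s1} is among them.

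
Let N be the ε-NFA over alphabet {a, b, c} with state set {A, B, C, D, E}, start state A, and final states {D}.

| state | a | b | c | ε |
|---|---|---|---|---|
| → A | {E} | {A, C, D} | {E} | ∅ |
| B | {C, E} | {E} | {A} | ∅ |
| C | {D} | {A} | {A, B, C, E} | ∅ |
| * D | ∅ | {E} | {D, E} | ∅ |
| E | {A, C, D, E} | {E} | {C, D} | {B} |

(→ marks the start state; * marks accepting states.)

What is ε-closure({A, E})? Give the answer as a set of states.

{A, B, E}

Begin with {A, E}.
E →ε {B}; add B.
ε-closure = {A, B, E}.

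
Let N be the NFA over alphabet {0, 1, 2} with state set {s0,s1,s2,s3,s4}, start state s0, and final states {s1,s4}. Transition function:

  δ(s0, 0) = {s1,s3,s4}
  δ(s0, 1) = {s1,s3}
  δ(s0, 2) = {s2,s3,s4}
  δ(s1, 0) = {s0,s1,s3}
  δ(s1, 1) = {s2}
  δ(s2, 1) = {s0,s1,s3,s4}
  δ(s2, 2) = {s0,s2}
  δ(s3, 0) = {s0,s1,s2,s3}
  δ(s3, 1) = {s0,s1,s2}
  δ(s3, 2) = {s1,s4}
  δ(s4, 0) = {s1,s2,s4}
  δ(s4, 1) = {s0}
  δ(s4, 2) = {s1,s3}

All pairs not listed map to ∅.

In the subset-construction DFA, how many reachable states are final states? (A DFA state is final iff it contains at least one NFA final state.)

Start state of the DFA: {s0}.
{s0} --0--> {s1,s3,s4}  [new]
{s0} --1--> {s1,s3}  [new]
{s0} --2--> {s2,s3,s4}  [new]
{s1,s3,s4} --0--> {s0,s1,s2,s3,s4}  [new]
{s1,s3,s4} --1--> {s0,s1,s2}  [new]
{s1,s3,s4} --2--> {s1,s3,s4}  [seen]
{s1,s3} --0--> {s0,s1,s2,s3}  [new]
{s1,s3} --1--> {s0,s1,s2}  [seen]
{s1,s3} --2--> {s1,s4}  [new]
{s2,s3,s4} --0--> {s0,s1,s2,s3,s4}  [seen]
{s2,s3,s4} --1--> {s0,s1,s2,s3,s4}  [seen]
{s2,s3,s4} --2--> {s0,s1,s2,s3,s4}  [seen]
{s0,s1,s2,s3,s4} --0--> {s0,s1,s2,s3,s4}  [seen]
{s0,s1,s2,s3,s4} --1--> {s0,s1,s2,s3,s4}  [seen]
{s0,s1,s2,s3,s4} --2--> {s0,s1,s2,s3,s4}  [seen]
{s0,s1,s2} --0--> {s0,s1,s3,s4}  [new]
{s0,s1,s2} --1--> {s0,s1,s2,s3,s4}  [seen]
{s0,s1,s2} --2--> {s0,s2,s3,s4}  [new]
{s0,s1,s2,s3} --0--> {s0,s1,s2,s3,s4}  [seen]
{s0,s1,s2,s3} --1--> {s0,s1,s2,s3,s4}  [seen]
{s0,s1,s2,s3} --2--> {s0,s1,s2,s3,s4}  [seen]
{s1,s4} --0--> {s0,s1,s2,s3,s4}  [seen]
{s1,s4} --1--> {s0,s2}  [new]
{s1,s4} --2--> {s1,s3}  [seen]
{s0,s1,s3,s4} --0--> {s0,s1,s2,s3,s4}  [seen]
{s0,s1,s3,s4} --1--> {s0,s1,s2,s3}  [seen]
{s0,s1,s3,s4} --2--> {s1,s2,s3,s4}  [new]
{s0,s2,s3,s4} --0--> {s0,s1,s2,s3,s4}  [seen]
{s0,s2,s3,s4} --1--> {s0,s1,s2,s3,s4}  [seen]
{s0,s2,s3,s4} --2--> {s0,s1,s2,s3,s4}  [seen]
{s0,s2} --0--> {s1,s3,s4}  [seen]
{s0,s2} --1--> {s0,s1,s3,s4}  [seen]
{s0,s2} --2--> {s0,s2,s3,s4}  [seen]
{s1,s2,s3,s4} --0--> {s0,s1,s2,s3,s4}  [seen]
{s1,s2,s3,s4} --1--> {s0,s1,s2,s3,s4}  [seen]
{s1,s2,s3,s4} --2--> {s0,s1,s2,s3,s4}  [seen]
Reachable DFA states: {s0}, {s1,s3,s4}, {s1,s3}, {s2,s3,s4}, {s0,s1,s2,s3,s4}, {s0,s1,s2}, {s0,s1,s2,s3}, {s1,s4}, {s0,s1,s3,s4}, {s0,s2,s3,s4}, {s0,s2}, {s1,s2,s3,s4}.
Accepting DFA states (contain an NFA accepting state): {s1,s3,s4}, {s1,s3}, {s2,s3,s4}, {s0,s1,s2,s3,s4}, {s0,s1,s2}, {s0,s1,s2,s3}, {s1,s4}, {s0,s1,s3,s4}, {s0,s2,s3,s4}, {s1,s2,s3,s4}.

10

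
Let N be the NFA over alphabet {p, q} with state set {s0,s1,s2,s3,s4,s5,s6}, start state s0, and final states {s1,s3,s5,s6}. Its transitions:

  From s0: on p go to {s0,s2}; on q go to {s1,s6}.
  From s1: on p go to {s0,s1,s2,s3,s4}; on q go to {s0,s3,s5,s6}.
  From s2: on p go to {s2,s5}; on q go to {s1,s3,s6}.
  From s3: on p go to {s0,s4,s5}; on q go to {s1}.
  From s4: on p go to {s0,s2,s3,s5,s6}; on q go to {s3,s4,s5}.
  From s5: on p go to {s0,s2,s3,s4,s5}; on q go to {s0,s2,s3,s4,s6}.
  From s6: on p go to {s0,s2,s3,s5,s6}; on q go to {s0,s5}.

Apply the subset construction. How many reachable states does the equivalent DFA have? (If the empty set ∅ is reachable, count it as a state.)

Start state of the DFA: {s0}.
{s0} --p--> {s0,s2}  [new]
{s0} --q--> {s1,s6}  [new]
{s0,s2} --p--> {s0,s2,s5}  [new]
{s0,s2} --q--> {s1,s3,s6}  [new]
{s1,s6} --p--> {s0,s1,s2,s3,s4,s5,s6}  [new]
{s1,s6} --q--> {s0,s3,s5,s6}  [new]
{s0,s2,s5} --p--> {s0,s2,s3,s4,s5}  [new]
{s0,s2,s5} --q--> {s0,s1,s2,s3,s4,s6}  [new]
{s1,s3,s6} --p--> {s0,s1,s2,s3,s4,s5,s6}  [seen]
{s1,s3,s6} --q--> {s0,s1,s3,s5,s6}  [new]
{s0,s1,s2,s3,s4,s5,s6} --p--> {s0,s1,s2,s3,s4,s5,s6}  [seen]
{s0,s1,s2,s3,s4,s5,s6} --q--> {s0,s1,s2,s3,s4,s5,s6}  [seen]
{s0,s3,s5,s6} --p--> {s0,s2,s3,s4,s5,s6}  [new]
{s0,s3,s5,s6} --q--> {s0,s1,s2,s3,s4,s5,s6}  [seen]
{s0,s2,s3,s4,s5} --p--> {s0,s2,s3,s4,s5,s6}  [seen]
{s0,s2,s3,s4,s5} --q--> {s0,s1,s2,s3,s4,s5,s6}  [seen]
{s0,s1,s2,s3,s4,s6} --p--> {s0,s1,s2,s3,s4,s5,s6}  [seen]
{s0,s1,s2,s3,s4,s6} --q--> {s0,s1,s3,s4,s5,s6}  [new]
{s0,s1,s3,s5,s6} --p--> {s0,s1,s2,s3,s4,s5,s6}  [seen]
{s0,s1,s3,s5,s6} --q--> {s0,s1,s2,s3,s4,s5,s6}  [seen]
{s0,s2,s3,s4,s5,s6} --p--> {s0,s2,s3,s4,s5,s6}  [seen]
{s0,s2,s3,s4,s5,s6} --q--> {s0,s1,s2,s3,s4,s5,s6}  [seen]
{s0,s1,s3,s4,s5,s6} --p--> {s0,s1,s2,s3,s4,s5,s6}  [seen]
{s0,s1,s3,s4,s5,s6} --q--> {s0,s1,s2,s3,s4,s5,s6}  [seen]
Reachable DFA states: {s0}, {s0,s2}, {s1,s6}, {s0,s2,s5}, {s1,s3,s6}, {s0,s1,s2,s3,s4,s5,s6}, {s0,s3,s5,s6}, {s0,s2,s3,s4,s5}, {s0,s1,s2,s3,s4,s6}, {s0,s1,s3,s5,s6}, {s0,s2,s3,s4,s5,s6}, {s0,s1,s3,s4,s5,s6}.

12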